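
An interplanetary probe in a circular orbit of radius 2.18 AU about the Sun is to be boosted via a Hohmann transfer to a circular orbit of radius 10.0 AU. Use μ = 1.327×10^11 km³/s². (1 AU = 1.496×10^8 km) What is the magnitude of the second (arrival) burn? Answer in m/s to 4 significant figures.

In km: r₁ = 2.18 × 1.496×10^8 = 3.26128×10^8 km; r₂ = 10.0 × 1.496×10^8 = 1.496×10^9 km.
The Hohmann ellipse has a_t = (r₁ + r₂)/2 = 9.11064×10^8 km.
On the circular orbit at r = 1.496×10^9 km, v_c = √(μ/r) = 9.418 km/s.
Transfer-orbit speed at the same r (vis-viva, a = a_t): v_t = √[μ(2/r − 1/a_t)] = 5.635 km/s.
Δv₂ = |v_t − v_c| = |5.635 − 9.418| = 3.783 km/s.

Δv₂ = 3783 m/s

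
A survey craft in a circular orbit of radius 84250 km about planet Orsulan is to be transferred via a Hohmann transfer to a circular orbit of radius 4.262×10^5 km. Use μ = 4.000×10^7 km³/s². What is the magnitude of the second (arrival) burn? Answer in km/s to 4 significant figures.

Δv₂ = 4.122 km/s

Semi-major axis of the transfer orbit: a_t = (84250 + 4.262×10^5)/2 = 2.55225×10^5 km.
On the circular orbit at r = 4.262×10^5 km, v_c = √(μ/r) = 9.688 km/s.
Transfer-orbit speed at the same r (vis-viva, a = a_t): v_t = √[μ(2/r − 1/a_t)] = 5.566 km/s.
Δv₂ = |v_t − v_c| = |5.566 − 9.688| = 4.122 km/s.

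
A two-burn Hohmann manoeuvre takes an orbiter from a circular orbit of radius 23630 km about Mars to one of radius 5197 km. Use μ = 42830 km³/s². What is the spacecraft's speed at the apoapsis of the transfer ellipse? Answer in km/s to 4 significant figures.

Semi-major axis of the transfer orbit: a_t = (23630 + 5197)/2 = 14413.5 km.
The apoapsis of the transfer ellipse is at r = 23630 km.
Applying v² = μ(2/r − 1/a_t): v = 0.8084 km/s.

v = 0.8084 km/s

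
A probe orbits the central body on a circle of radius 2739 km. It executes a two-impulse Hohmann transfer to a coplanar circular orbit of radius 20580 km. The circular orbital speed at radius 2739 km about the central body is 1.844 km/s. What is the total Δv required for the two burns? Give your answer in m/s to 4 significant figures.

Δv = 952.5 m/s

From the circular-orbit relation v² = μ/r at r = 2739 km: μ = v²r = (1.844)² × 2739 = 9313.52 km³/s².
Transfer-ellipse semi-major axis a_t = (r₁ + r₂)/2 = (2739 + 20580)/2 = 11659.5 km.
Circular speed at r₁: v₁ = √(μ/r₁) = √(9313.52/2739) = 1.84400 km/s.
On the transfer ellipse at r₁, vis-viva gives v_p = √[μ(2/r₁ − 1/a_t)] = 2.44987 km/s.
First burn Δv₁ = |v_p − v₁| = 0.60587 km/s.
At r₂, v₂ = √(μ/r₂) = 0.67272 km/s.
Transfer-orbit speed at r₂: v_a = √[μ(2/r₂ − 1/a_t)] = 0.32605 km/s.
Second burn Δv₂ = |v₂ − v_a| = 0.34667 km/s.
Δv = Δv₁ + Δv₂ = 0.60587 + 0.34667 = 0.9525 km/s.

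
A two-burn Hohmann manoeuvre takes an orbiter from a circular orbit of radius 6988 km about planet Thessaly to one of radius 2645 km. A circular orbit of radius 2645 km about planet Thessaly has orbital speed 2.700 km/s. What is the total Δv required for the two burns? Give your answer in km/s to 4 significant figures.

Δv = 0.9823 km/s

From the circular-orbit relation v² = μ/r at r = 2645 km: μ = v²r = (2.700)² × 2645 = 19282.1 km³/s².
Semi-major axis of the transfer orbit: a_t = (6988 + 2645)/2 = 4816.5 km.
Circular speed at r₁: v₁ = √(μ/r₁) = √(19282.1/6988) = 1.6611 km/s.
On the transfer ellipse at r₁, v² = μ(2/r − 1/a) gives v_a = √[μ(2/r₁ − 1/a_t)] = 1.2310 km/s.
First burn Δv₁ = |v_a − v₁| = 0.4301 km/s.
Circular speed at r₂: v₂ = √(μ/r₂) = 2.7000 km/s.
Transfer-orbit speed at r₂: v_p = √[μ(2/r₂ − 1/a_t)] = 3.2522 km/s.
Second burn Δv₂ = |v₂ − v_p| = 0.5522 km/s.
Δv = Δv₁ + Δv₂ = 0.4301 + 0.5522 = 0.9823 km/s.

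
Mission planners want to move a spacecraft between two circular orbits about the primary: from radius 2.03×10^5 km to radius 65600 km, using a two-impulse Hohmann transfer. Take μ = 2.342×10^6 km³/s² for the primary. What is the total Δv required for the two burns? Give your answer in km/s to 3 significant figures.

Δv = 2.39 km/s

Semi-major axis of the transfer orbit: a_t = (2.030×10^5 + 65600)/2 = 1.343×10^5 km.
At r₁ the circular-orbit speed is v₁ = √(μ/r₁) = 3.397 km/s.
On the transfer ellipse at r₁, v² = μ(2/r − 1/a) gives v_a = √[μ(2/r₁ − 1/a_t)] = 2.374 km/s.
First burn Δv₁ = |v_a − v₁| = 1.023 km/s.
At r₂, v₂ = √(μ/r₂) = 5.975 km/s.
Transfer-orbit speed at r₂: v_p = √[μ(2/r₂ − 1/a_t)] = 7.346 km/s.
Second burn Δv₂ = |v₂ − v_p| = 1.371 km/s.
Δv = Δv₁ + Δv₂ = 1.023 + 1.371 = 2.394 km/s.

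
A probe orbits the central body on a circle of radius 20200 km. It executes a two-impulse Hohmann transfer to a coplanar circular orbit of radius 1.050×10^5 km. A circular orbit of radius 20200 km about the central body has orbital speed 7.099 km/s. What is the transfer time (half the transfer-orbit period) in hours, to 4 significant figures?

t = 13.55 hours

From the circular-orbit relation v² = μ/r at r = 20200 km: μ = v²r = (7.099)² × 20200 = 1.01800×10^6 km³/s².
The Hohmann ellipse has a_t = (r₁ + r₂)/2 = 62600 km.
By Kepler's third law the transfer-orbit period is T = 2π√(a_t³/μ), so t = T/2 = 48770 s.
Converting: 48770 s ÷ 3600 s/hour = 13.55 hours.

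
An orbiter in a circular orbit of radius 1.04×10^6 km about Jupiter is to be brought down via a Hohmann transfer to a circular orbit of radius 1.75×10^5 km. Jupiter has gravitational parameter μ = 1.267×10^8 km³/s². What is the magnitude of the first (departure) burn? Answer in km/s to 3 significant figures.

Δv₁ = 5.11 km/s

Semi-major axis of the transfer orbit: a_t = (1.040×10^6 + 1.750×10^5)/2 = 6.075×10^5 km.
On the circular orbit at r = 1.040×10^6 km, v_c = √(μ/r) = 11.0375 km/s.
Vis-viva on the transfer ellipse at r = 1.040×10^6 km gives v_t = √[μ(2/r − 1/a_t)] = 5.92403 km/s.
Δv₁ = |v_t − v_c| = |5.92403 − 11.0375| = 5.113 km/s.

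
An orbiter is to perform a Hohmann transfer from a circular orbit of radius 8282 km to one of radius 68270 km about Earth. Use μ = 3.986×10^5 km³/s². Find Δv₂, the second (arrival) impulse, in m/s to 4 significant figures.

Δv₂ = 1292 m/s

The Hohmann ellipse has a_t = (r₁ + r₂)/2 = 38276 km.
Circular speed at r = 68270 km: v_c = √(μ/r) = 2.416 km/s.
Vis-viva on the transfer ellipse at r = 68270 km gives v_t = √[μ(2/r − 1/a_t)] = 1.124 km/s.
Δv₂ = |v_t − v_c| = |1.124 − 2.416| = 1.292 km/s.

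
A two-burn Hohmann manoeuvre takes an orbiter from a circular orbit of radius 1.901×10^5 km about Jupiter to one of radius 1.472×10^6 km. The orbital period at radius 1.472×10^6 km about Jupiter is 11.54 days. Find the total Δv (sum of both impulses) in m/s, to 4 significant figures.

Δv = 13380 m/s

From Kepler's third law T² = 4π²r³/μ at r = 1.472×10^6 km, T = 11.54 days = 11.54 × 86400 s = 9.97056×10^5 s: μ = 4π²r³/T² = 1.26661×10^8 km³/s².
Transfer-ellipse semi-major axis a_t = (r₁ + r₂)/2 = (1.901×10^5 + 1.472×10^6)/2 = 8.3105×10^5 km.
Circular speed at r₁: v₁ = √(μ/r₁) = √(1.26661×10^8/1.901×10^5) = 25.813 km/s.
Transfer-orbit speed at r₁ (vis-viva): v_p = √[μ(2/r₁ − 1/a_t)] = 34.354 km/s.
First burn Δv₁ = |v_p − v₁| = 8.541 km/s.
Circular speed at r₂: v₂ = √(μ/r₂) = 9.2762 km/s.
Transfer-orbit speed at r₂: v_a = √[μ(2/r₂ − 1/a_t)] = 4.4366 km/s.
Second burn Δv₂ = |v₂ − v_a| = 4.840 km/s.
Δv = Δv₁ + Δv₂ = 8.541 + 4.840 = 13.38 km/s.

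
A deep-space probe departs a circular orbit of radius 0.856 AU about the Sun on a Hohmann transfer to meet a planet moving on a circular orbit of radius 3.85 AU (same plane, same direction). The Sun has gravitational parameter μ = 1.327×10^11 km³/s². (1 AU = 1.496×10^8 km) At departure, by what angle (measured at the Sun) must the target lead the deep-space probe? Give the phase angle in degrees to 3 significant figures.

In km: r₁ = 0.856 × 1.496×10^8 = 1.280576×10^8 km; r₂ = 3.85 × 1.496×10^8 = 5.7596×10^8 km.
Semi-major axis of the transfer orbit: a_t = (1.280576×10^8 + 5.7596×10^8)/2 = 3.520088×10^8 km.
The half-period of the transfer ellipse is t = π√(a_t³/μ) = 5.696×10^7 s.
The target's mean motion on its circular orbit is ω₂ = √(μ/r₂³) = 2.635×10^-8 rad/s.
Angle swept by the target during transfer: ω₂·t = 1.501 rad = 86.00°.
Arrival is 180° from departure on the ellipse, so φ = 180° − 86.00° = 94.0°.

φ = 94.0°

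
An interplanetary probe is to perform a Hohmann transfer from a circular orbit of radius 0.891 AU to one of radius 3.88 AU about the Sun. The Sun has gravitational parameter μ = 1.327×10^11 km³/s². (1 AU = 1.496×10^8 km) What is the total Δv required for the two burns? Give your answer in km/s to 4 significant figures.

In km: r₁ = 0.891 × 1.496×10^8 = 1.332936×10^8 km; r₂ = 3.88 × 1.496×10^8 = 5.80448×10^8 km.
The Hohmann ellipse has a_t = (r₁ + r₂)/2 = 3.568708×10^8 km.
Circular speed at r₁: v₁ = √(μ/r₁) = √(1.327×10^11/1.332936×10^8) = 31.552 km/s.
On the transfer ellipse at r₁, v² = μ(2/r − 1/a) gives v_p = √[μ(2/r₁ − 1/a_t)] = 40.240 km/s.
First burn Δv₁ = |v_p − v₁| = 8.688 km/s.
Circular speed at r₂: v₂ = √(μ/r₂) = 15.12 km/s.
Transfer-orbit speed at r₂: v_a = √[μ(2/r₂ − 1/a_t)] = 9.241 km/s.
Second burn Δv₂ = |v₂ − v_a| = 5.879 km/s.
Δv = Δv₁ + Δv₂ = 8.688 + 5.879 = 14.57 km/s.

Δv = 14.57 km/s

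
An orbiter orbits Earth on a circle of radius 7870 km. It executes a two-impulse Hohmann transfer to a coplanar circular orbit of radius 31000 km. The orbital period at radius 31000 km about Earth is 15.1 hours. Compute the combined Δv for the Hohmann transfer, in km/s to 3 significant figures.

From Kepler's third law T² = 4π²r³/μ at r = 31000 km, T = 15.1 hours = 15.1 × 3600 s = 54360 s: μ = 4π²r³/T² = 3.98003×10^5 km³/s².
Semi-major axis of the transfer orbit: a_t = (7870 + 31000)/2 = 19435 km.
Circular speed at r₁: v₁ = √(μ/r₁) = √(3.98003×10^5/7870) = 7.111 km/s.
On the transfer ellipse at r₁, v² = μ(2/r − 1/a) gives v_p = √[μ(2/r₁ − 1/a_t)] = 8.981 km/s.
First burn Δv₁ = |v_p − v₁| = 1.870 km/s.
Circular speed at r₂: v₂ = √(μ/r₂) = 3.583 km/s.
Transfer-orbit speed at r₂: v_a = √[μ(2/r₂ − 1/a_t)] = 2.280 km/s.
Second burn Δv₂ = |v₂ − v_a| = 1.303 km/s.
Total Δv = Δv₁ + Δv₂ = 3.173 km/s.

Δv = 3.17 km/s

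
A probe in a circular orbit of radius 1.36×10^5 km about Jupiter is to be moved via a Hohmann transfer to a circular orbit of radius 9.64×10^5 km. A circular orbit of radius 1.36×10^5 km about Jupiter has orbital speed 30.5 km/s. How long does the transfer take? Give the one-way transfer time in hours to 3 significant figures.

t = 31.6 hours

From the circular-orbit relation v² = μ/r at r = 1.36×10^5 km: μ = v²r = (30.5)² × 1.36×10^5 = 1.26514×10^8 km³/s².
Semi-major axis of the transfer orbit: a_t = (1.360×10^5 + 9.640×10^5)/2 = 5.500×10^5 km.
Transfer time t = π√(a_t³/μ) = π√((5.500×10^5)³ / 1.26514×10^8) = 1.139×10^5 s.
Converting: 1.139×10^5 s ÷ 3600 s/hour = 31.6 hours.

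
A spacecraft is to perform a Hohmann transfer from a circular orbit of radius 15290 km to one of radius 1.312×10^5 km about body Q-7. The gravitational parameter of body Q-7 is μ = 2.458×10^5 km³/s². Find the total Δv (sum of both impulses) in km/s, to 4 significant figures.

Δv = 2.100 km/s

The Hohmann ellipse has a_t = (r₁ + r₂)/2 = 73245 km.
Circular speed at r₁: v₁ = √(μ/r₁) = √(2.458×10^5/15290) = 4.009 km/s.
On the transfer ellipse at r₁, v² = μ(2/r − 1/a) gives v_p = √[μ(2/r₁ − 1/a_t)] = 5.366 km/s.
First burn Δv₁ = |v_p − v₁| = 1.357 km/s.
Circular speed at r₂: v₂ = √(μ/r₂) = 1.36875 km/s.
Transfer-orbit speed at r₂: v_a = √[μ(2/r₂ − 1/a_t)] = 0.625372 km/s.
Second burn Δv₂ = |v₂ − v_a| = 0.7434 km/s.
Total Δv = Δv₁ + Δv₂ = 2.100 km/s.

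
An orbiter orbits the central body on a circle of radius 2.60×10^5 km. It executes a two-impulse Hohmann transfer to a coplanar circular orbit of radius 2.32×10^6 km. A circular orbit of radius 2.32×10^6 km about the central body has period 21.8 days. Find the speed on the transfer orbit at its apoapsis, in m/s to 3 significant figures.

v = 3470 m/s

From Kepler's third law T² = 4π²r³/μ at r = 2.32×10^6 km, T = 21.8 days = 21.8 × 86400 s = 1.88352×10^6 s: μ = 4π²r³/T² = 1.38958×10^8 km³/s².
Semi-major axis of the transfer orbit: a_t = (2.600×10^5 + 2.320×10^6)/2 = 1.290×10^6 km.
At apoapsis, r = 2.320×10^6 km.
Vis-viva: v = √[μ(2/r − 1/a_t)] = √[1.38958×10^8 × (2/2.320×10^6 − 1/1.290×10^6)] = 3.474 km/s.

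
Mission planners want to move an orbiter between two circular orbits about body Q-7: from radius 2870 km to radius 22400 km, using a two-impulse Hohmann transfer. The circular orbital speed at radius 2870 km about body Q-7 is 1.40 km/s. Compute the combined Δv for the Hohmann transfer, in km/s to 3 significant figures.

Δv = 0.726 km/s

From the circular-orbit relation v² = μ/r at r = 2870 km: μ = v²r = (1.40)² × 2870 = 5625.20 km³/s².
Transfer-ellipse semi-major axis a_t = (r₁ + r₂)/2 = (2870 + 22400)/2 = 12635 km.
At r₁ the circular-orbit speed is v₁ = √(μ/r₁) = 1.4000 km/s.
On the transfer ellipse at r₁, vis-viva equation gives v_p = √[μ(2/r₁ − 1/a_t)] = 1.8641 km/s.
First burn Δv₁ = |v_p − v₁| = 0.4641 km/s.
Circular speed at r₂: v₂ = √(μ/r₂) = 0.5011 km/s.
Transfer-orbit speed at r₂: v_a = √[μ(2/r₂ − 1/a_t)] = 0.2388 km/s.
Second burn Δv₂ = |v₂ − v_a| = 0.2623 km/s.
Total Δv = Δv₁ + Δv₂ = 0.7264 km/s.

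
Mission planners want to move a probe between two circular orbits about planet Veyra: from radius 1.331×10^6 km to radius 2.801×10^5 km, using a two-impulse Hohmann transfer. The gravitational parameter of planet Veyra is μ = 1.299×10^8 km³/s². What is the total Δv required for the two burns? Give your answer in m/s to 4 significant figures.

Semi-major axis of the transfer orbit: a_t = (1.331×10^6 + 2.801×10^5)/2 = 8.0555×10^5 km.
Circular speed at r₁: v₁ = √(μ/r₁) = √(1.299×10^8/1.331×10^6) = 9.879 km/s.
On the transfer ellipse at r₁, vis-viva equation gives v_a = √[μ(2/r₁ − 1/a_t)] = 5.825 km/s.
First burn Δv₁ = |v_a − v₁| = 4.054 km/s.
Circular speed at r₂: v₂ = √(μ/r₂) = 21.5352 km/s.
Transfer-orbit speed at r₂: v_p = √[μ(2/r₂ − 1/a_t)] = 27.6816 km/s.
Second burn Δv₂ = |v₂ − v_p| = 6.146 km/s.
Total Δv = Δv₁ + Δv₂ = 10.20 km/s.

Δv = 10200 m/s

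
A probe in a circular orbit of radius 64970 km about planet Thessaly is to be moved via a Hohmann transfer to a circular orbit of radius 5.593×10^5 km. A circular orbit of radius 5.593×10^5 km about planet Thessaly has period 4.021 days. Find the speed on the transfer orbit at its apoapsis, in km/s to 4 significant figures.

v = 4.615 km/s

From Kepler's third law T² = 4π²r³/μ at r = 5.593×10^5 km, T = 4.021 days = 4.021 × 86400 s = 3.474144×10^5 s: μ = 4π²r³/T² = 5.72267×10^7 km³/s².
Semi-major axis of the transfer orbit: a_t = (64970 + 5.593×10^5)/2 = 3.12135×10^5 km.
The apoapsis of the transfer ellipse is at r = 5.593×10^5 km.
Applying v² = μ(2/r − 1/a_t): v = 4.615 km/s.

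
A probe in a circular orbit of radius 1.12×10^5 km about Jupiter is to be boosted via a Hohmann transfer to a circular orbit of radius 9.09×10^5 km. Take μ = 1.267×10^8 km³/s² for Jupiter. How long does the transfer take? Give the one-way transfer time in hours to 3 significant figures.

t = 28.3 hours

The Hohmann ellipse has a_t = (r₁ + r₂)/2 = 5.105×10^5 km.
Half the transfer-orbit period gives t = π√(a_t³/μ) = 1.018×10^5 s.
Converting: 1.018×10^5 s ÷ 3600 s/hour = 28.3 hours.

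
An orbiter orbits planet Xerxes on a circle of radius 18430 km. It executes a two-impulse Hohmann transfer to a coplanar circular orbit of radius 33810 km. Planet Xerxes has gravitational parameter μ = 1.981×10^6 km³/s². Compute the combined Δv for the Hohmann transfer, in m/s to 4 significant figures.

Δv = 2653 m/s

The Hohmann ellipse has a_t = (r₁ + r₂)/2 = 26120 km.
Circular speed at r₁: v₁ = √(μ/r₁) = √(1.981×10^6/18430) = 10.3676 km/s.
Transfer-orbit speed at r₁ (vis-viva): v_p = √[μ(2/r₁ − 1/a_t)] = 11.7955 km/s.
First burn Δv₁ = |v_p − v₁| = 1.428 km/s.
Circular speed at r₂: v₂ = √(μ/r₂) = 7.655 km/s.
Transfer-orbit speed at r₂: v_a = √[μ(2/r₂ − 1/a_t)] = 6.430 km/s.
Second burn Δv₂ = |v₂ − v_a| = 1.225 km/s.
Δv = Δv₁ + Δv₂ = 1.428 + 1.225 = 2.653 km/s.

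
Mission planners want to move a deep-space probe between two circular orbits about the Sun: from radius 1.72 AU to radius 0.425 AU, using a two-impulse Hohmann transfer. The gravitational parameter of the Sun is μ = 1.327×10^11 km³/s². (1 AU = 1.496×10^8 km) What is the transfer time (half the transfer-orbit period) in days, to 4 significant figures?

In km: r₁ = 1.72 × 1.496×10^8 = 2.57312×10^8 km; r₂ = 0.425 × 1.496×10^8 = 6.358×10^7 km.
The Hohmann ellipse has a_t = (r₁ + r₂)/2 = 1.60446×10^8 km.
By Kepler's third law the transfer-orbit period is T = 2π√(a_t³/μ), so t = T/2 = 1.753×10^7 s.
Converting: 1.753×10^7 s ÷ 86400 s/day = 202.9 days.

t = 202.9 days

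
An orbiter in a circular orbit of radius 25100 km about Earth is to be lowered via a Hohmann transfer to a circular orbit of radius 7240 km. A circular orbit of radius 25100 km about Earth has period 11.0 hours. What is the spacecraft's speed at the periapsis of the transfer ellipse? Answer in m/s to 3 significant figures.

v = 9240 m/s

From Kepler's third law T² = 4π²r³/μ at r = 25100 km, T = 11.0 hours = 11.0 × 3600 s = 39600 s: μ = 4π²r³/T² = 3.98098×10^5 km³/s².
Semi-major axis of the transfer orbit: a_t = (25100 + 7240)/2 = 16170 km.
The periapsis of the transfer ellipse is at r = 7240 km.
Vis-viva: v = √[μ(2/r − 1/a_t)] = √[3.98098×10^5 × (2/7240 − 1/16170)] = 9.239 km/s.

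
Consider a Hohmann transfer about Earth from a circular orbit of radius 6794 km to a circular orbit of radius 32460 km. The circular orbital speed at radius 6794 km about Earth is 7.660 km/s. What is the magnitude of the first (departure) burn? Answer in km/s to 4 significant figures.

Δv₁ = 2.191 km/s

From the circular-orbit relation v² = μ/r at r = 6794 km: μ = v²r = (7.660)² × 6794 = 3.98642×10^5 km³/s².
Semi-major axis of the transfer orbit: a_t = (6794 + 32460)/2 = 19627 km.
Circular speed at r = 6794 km: v_c = √(μ/r) = 7.660 km/s.
Vis-viva on the transfer ellipse at r = 6794 km gives v_t = √[μ(2/r − 1/a_t)] = 9.851 km/s.
Δv₁ = |v_t − v_c| = |9.851 − 7.660| = 2.191 km/s.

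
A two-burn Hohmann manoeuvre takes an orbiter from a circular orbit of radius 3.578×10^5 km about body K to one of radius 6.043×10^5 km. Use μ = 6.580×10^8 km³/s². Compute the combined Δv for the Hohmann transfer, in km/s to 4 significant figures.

Transfer-ellipse semi-major axis a_t = (r₁ + r₂)/2 = (3.578×10^5 + 6.043×10^5)/2 = 4.8105×10^5 km.
Circular speed at r₁: v₁ = √(μ/r₁) = √(6.580×10^8/3.578×10^5) = 42.8838 km/s.
On the transfer ellipse at r₁, vis-viva equation gives v_p = √[μ(2/r₁ − 1/a_t)] = 48.0644 km/s.
First burn Δv₁ = |v_p − v₁| = 5.181 km/s.
At r₂, v₂ = √(μ/r₂) = 32.9979 km/s.
Transfer-orbit speed at r₂: v_a = √[μ(2/r₂ − 1/a_t)] = 28.4585 km/s.
Second burn Δv₂ = |v₂ − v_a| = 4.539 km/s.
Total Δv = Δv₁ + Δv₂ = 9.720 km/s.

Δv = 9.720 km/s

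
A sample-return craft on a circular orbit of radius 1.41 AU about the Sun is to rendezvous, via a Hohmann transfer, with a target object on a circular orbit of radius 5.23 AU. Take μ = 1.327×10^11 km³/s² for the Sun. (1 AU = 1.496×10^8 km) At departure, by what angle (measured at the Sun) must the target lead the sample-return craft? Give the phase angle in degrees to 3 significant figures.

φ = 89.0°

In km: r₁ = 1.41 × 1.496×10^8 = 2.10936×10^8 km; r₂ = 5.23 × 1.496×10^8 = 7.82408×10^8 km.
The Hohmann ellipse has a_t = (r₁ + r₂)/2 = 4.96672×10^8 km.
The half-period of the transfer ellipse is t = π√(a_t³/μ) = 9.546×10^7 s.
Target angular speed ω₂ = √(μ/r₂³) = 1.665×10^-8 rad/s.
Angle swept by the target during transfer: ω₂·t = 1.589 rad = 91.04°.
Arrival is 180° from departure on the ellipse, so φ = 180° − 91.04° = 89.0°.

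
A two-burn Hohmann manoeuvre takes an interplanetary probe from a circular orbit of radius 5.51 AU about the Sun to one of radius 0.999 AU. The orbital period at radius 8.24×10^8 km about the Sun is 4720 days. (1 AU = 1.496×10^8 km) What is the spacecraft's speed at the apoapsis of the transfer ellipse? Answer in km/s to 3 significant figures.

v = 7.03 km/s

From Kepler's third law T² = 4π²r³/μ at r = 8.24×10^8 km, T = 4720 days = 4720 × 86400 s = 4.07808×10^8 s: μ = 4π²r³/T² = 1.32810×10^11 km³/s².
In km: r₁ = 5.51 × 1.496×10^8 = 8.24296×10^8 km; r₂ = 0.999 × 1.496×10^8 = 1.494504×10^8 km.
The Hohmann ellipse has a_t = (r₁ + r₂)/2 = 4.868732×10^8 km.
The apoapsis of the transfer ellipse is at r = 8.24296×10^8 km.
Vis-viva: v = √[μ(2/r − 1/a_t)] = √[1.32810×10^11 × (2/8.24296×10^8 − 1/4.868732×10^8)] = 7.033 km/s.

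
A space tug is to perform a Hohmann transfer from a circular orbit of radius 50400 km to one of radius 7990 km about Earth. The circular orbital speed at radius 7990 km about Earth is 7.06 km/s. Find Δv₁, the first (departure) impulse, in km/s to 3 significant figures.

From the circular-orbit relation v² = μ/r at r = 7990 km: μ = v²r = (7.06)² × 7990 = 3.98250×10^5 km³/s².
Semi-major axis of the transfer orbit: a_t = (50400 + 7990)/2 = 29195 km.
On the circular orbit at r = 50400 km, v_c = √(μ/r) = 2.811 km/s.
Vis-viva on the transfer ellipse at r = 50400 km gives v_t = √[μ(2/r − 1/a_t)] = 1.471 km/s.
Δv₁ = |v_t − v_c| = |1.471 − 2.811| = 1.340 km/s.

Δv₁ = 1.34 km/s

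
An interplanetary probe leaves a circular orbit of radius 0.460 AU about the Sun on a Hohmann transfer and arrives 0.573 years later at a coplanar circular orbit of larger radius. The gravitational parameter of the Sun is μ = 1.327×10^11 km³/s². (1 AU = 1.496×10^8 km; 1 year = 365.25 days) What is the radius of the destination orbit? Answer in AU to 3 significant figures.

In km: r₁ = 0.460 × 1.496×10^8 = 6.8816×10^7 km.
Transfer time t = 0.573 years × 365.25 × 86400 s = 1.80825048×10^7 s, and t = π√(a_t³/μ).
So a_t = (μ t²/π²)^(1/3) = (1.327×10^11 × (1.80825048×10^7)² / π²)^(1/3) = 1.6382×10^8 km.
Since a_t = (r₁ + r₂)/2, r₂ = 2a_t − r₁ = 2×1.6382×10^8 − 6.8816×10^7 = 2.58824×10^8 km.
In AU: r₂ = 2.58824×10^8 / 1.496×10^8 = 1.73 AU.

r₂ = 1.73 AU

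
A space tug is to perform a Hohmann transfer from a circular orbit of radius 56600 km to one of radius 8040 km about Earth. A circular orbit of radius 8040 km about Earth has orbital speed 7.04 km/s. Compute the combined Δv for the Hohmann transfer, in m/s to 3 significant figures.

From the circular-orbit relation v² = μ/r at r = 8040 km: μ = v²r = (7.04)² × 8040 = 3.98475×10^5 km³/s².
Transfer-ellipse semi-major axis a_t = (r₁ + r₂)/2 = (56600 + 8040)/2 = 32320 km.
Circular speed at r₁: v₁ = √(μ/r₁) = √(3.98475×10^5/56600) = 2.653 km/s.
Transfer-orbit speed at r₁ (v² = μ(2/r − 1/a)): v_a = √[μ(2/r₁ − 1/a_t)] = 1.323 km/s.
First burn Δv₁ = |v_a − v₁| = 1.330 km/s.
Circular speed at r₂: v₂ = √(μ/r₂) = 7.040 km/s.
Transfer-orbit speed at r₂: v_p = √[μ(2/r₂ − 1/a_t)] = 9.316 km/s.
Second burn Δv₂ = |v₂ − v_p| = 2.276 km/s.
Total Δv = Δv₁ + Δv₂ = 3.606 km/s.

Δv = 3610 m/s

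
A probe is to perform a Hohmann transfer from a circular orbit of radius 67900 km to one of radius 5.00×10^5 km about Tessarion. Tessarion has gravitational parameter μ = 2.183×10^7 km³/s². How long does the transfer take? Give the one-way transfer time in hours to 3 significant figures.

t = 28.3 hours

The Hohmann ellipse has a_t = (r₁ + r₂)/2 = 2.8395×10^5 km.
Half the transfer-orbit period gives t = π√(a_t³/μ) = 1.0174×10^5 s.
Converting: 1.0174×10^5 s ÷ 3600 s/hour = 28.3 hours.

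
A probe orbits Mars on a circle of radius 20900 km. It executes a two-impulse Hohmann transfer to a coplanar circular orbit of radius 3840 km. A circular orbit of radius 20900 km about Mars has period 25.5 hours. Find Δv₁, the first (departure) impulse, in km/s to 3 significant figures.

Δv₁ = 0.633 km/s

From Kepler's third law T² = 4π²r³/μ at r = 20900 km, T = 25.5 hours = 25.5 × 3600 s = 91800 s: μ = 4π²r³/T² = 42767.4 km³/s².
Transfer-ellipse semi-major axis a_t = (r₁ + r₂)/2 = (20900 + 3840)/2 = 12370 km.
Circular speed at r = 20900 km: v_c = √(μ/r) = 1.4305 km/s.
Transfer-orbit speed at the same r (vis-viva, a = a_t): v_t = √[μ(2/r − 1/a_t)] = 0.79701 km/s.
Δv₁ = |v_t − v_c| = |0.79701 − 1.4305| = 0.6335 km/s.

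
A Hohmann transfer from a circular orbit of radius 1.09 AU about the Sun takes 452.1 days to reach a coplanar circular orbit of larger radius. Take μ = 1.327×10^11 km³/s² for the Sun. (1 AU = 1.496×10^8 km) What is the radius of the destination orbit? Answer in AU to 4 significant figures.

In km: r₁ = 1.09 × 1.496×10^8 = 1.63064×10^8 km.
Transfer time t = 452.1 days = 3.906144×10^7 s, and t = π√(a_t³/μ).
So a_t = (μ t²/π²)^(1/3) = (1.327×10^11 × (3.906144×10^7)² / π²)^(1/3) = 2.7375×10^8 km.
Since a_t = (r₁ + r₂)/2, r₂ = 2a_t − r₁ = 2×2.7375×10^8 − 1.63064×10^8 = 3.84436×10^8 km.
In AU: r₂ = 3.84436×10^8 / 1.496×10^8 = 2.570 AU.

r₂ = 2.570 AU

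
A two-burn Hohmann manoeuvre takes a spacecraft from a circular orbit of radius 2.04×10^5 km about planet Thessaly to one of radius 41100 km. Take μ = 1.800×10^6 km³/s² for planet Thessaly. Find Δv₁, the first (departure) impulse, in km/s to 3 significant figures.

Δv₁ = 1.25 km/s

Semi-major axis of the transfer orbit: a_t = (2.040×10^5 + 41100)/2 = 1.2255×10^5 km.
Circular speed at r = 2.040×10^5 km: v_c = √(μ/r) = 2.970 km/s.
Transfer-orbit speed at the same r (vis-viva, a = a_t): v_t = √[μ(2/r − 1/a_t)] = 1.720 km/s.
Δv₁ = |v_t − v_c| = |1.720 − 2.970| = 1.250 km/s.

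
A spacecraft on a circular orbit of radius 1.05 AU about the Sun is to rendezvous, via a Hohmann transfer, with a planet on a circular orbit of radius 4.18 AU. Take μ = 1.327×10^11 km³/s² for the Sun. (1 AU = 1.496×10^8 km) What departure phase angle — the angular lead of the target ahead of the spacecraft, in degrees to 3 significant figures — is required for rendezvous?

φ = 90.9°

In km: r₁ = 1.05 × 1.496×10^8 = 1.5708×10^8 km; r₂ = 4.18 × 1.496×10^8 = 6.25328×10^8 km.
Transfer-ellipse semi-major axis a_t = (r₁ + r₂)/2 = (1.5708×10^8 + 6.25328×10^8)/2 = 3.91204×10^8 km.
Transfer time t = π√(a_t³/μ) = 6.6730×10^7 s.
Target angular speed ω₂ = √(μ/r₂³) = 2.3296×10^-8 rad/s.
Angle swept by the target during transfer: ω₂·t = 1.5545 rad = 89.07°.
The spacecraft traverses 180° on the transfer ellipse, so the target must lead by 180° − 89.07° = 90.9°.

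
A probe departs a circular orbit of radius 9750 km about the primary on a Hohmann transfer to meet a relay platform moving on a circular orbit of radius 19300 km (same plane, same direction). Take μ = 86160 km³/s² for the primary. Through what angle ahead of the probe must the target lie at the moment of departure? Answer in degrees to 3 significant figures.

φ = 62.5°

Transfer-ellipse semi-major axis a_t = (r₁ + r₂)/2 = (9750 + 19300)/2 = 14525 km.
The half-period of the transfer ellipse is t = π√(a_t³/μ) = 18736 s.
The target's mean motion on its circular orbit is ω₂ = √(μ/r₂³) = 1.0948×10^-4 rad/s.
Angle swept by the target during transfer: ω₂·t = 2.051 rad = 117.5°.
Arrival is 180° from departure on the ellipse, so φ = 180° − 117.5° = 62.5°.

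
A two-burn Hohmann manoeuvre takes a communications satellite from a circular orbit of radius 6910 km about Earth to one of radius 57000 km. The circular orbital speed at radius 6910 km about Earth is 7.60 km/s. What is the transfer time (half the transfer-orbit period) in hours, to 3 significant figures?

t = 7.89 hours

From the circular-orbit relation v² = μ/r at r = 6910 km: μ = v²r = (7.60)² × 6910 = 3.99122×10^5 km³/s².
Transfer-ellipse semi-major axis a_t = (r₁ + r₂)/2 = (6910 + 57000)/2 = 31955 km.
Transfer time t = π√(a_t³/μ) = π√((31955)³ / 3.99122×10^5) = 28410 s.
Converting: 28410 s ÷ 3600 s/hour = 7.89 hours.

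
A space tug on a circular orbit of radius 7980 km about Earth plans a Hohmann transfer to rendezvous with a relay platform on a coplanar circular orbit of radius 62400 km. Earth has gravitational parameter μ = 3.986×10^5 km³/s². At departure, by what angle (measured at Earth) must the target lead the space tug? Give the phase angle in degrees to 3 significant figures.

Semi-major axis of the transfer orbit: a_t = (7980 + 62400)/2 = 35190 km.
Transfer time t = π√(a_t³/μ) = 32848.1 s.
Target angular speed ω₂ = √(μ/r₂³) = 4.05034×10^-5 rad/s.
Angle swept by the target during transfer: ω₂·t = 1.3305 rad = 76.23°.
The space tug traverses 180° on the transfer ellipse, so the target must lead by 180° − 76.23° = 104°.

φ = 104°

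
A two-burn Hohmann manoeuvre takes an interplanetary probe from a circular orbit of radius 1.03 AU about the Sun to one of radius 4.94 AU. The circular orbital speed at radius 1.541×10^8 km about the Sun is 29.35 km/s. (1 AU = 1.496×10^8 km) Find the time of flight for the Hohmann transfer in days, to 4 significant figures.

From the circular-orbit relation v² = μ/r at r = 1.541×10^8 km: μ = v²r = (29.35)² × 1.541×10^8 = 1.32745×10^11 km³/s².
In km: r₁ = 1.03 × 1.496×10^8 = 1.54088×10^8 km; r₂ = 4.94 × 1.496×10^8 = 7.39024×10^8 km.
Semi-major axis of the transfer orbit: a_t = (1.54088×10^8 + 7.39024×10^8)/2 = 4.46556×10^8 km.
By Kepler's third law the transfer-orbit period is T = 2π√(a_t³/μ), so t = T/2 = 8.137×10^7 s.
Converting: 8.137×10^7 s ÷ 86400 s/day = 941.8 days.

t = 941.8 days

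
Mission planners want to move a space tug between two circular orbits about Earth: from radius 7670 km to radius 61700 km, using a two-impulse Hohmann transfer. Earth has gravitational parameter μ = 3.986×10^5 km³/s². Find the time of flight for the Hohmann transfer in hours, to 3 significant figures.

Semi-major axis of the transfer orbit: a_t = (7670 + 61700)/2 = 34685 km.
By Kepler's third law the transfer-orbit period is T = 2π√(a_t³/μ), so t = T/2 = 32140 s.
Converting: 32140 s ÷ 3600 s/hour = 8.93 hours.

t = 8.93 hours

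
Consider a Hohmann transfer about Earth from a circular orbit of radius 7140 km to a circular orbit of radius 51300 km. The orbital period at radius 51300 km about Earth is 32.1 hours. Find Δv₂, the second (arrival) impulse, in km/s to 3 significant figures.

From Kepler's third law T² = 4π²r³/μ at r = 51300 km, T = 32.1 hours = 32.1 × 3600 s = 1.1556×10^5 s: μ = 4π²r³/T² = 3.99114×10^5 km³/s².
Transfer-ellipse semi-major axis a_t = (r₁ + r₂)/2 = (7140 + 51300)/2 = 29220 km.
Circular speed at r = 51300 km: v_c = √(μ/r) = 2.789 km/s.
Transfer-orbit speed at the same r (vis-viva, a = a_t): v_t = √[μ(2/r − 1/a_t)] = 1.379 km/s.
Δv₂ = |v_t − v_c| = |1.379 − 2.789| = 1.410 km/s.

Δv₂ = 1.41 km/s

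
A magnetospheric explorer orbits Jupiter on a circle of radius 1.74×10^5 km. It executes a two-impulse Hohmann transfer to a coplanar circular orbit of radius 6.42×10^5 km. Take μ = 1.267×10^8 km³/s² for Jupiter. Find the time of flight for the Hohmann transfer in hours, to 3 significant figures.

t = 20.2 hours

Transfer-ellipse semi-major axis a_t = (r₁ + r₂)/2 = (1.740×10^5 + 6.420×10^5)/2 = 4.080×10^5 km.
Transfer time t = π√(a_t³/μ) = π√((4.080×10^5)³ / 1.267×10^8) = 72740 s.
Converting: 72740 s ÷ 3600 s/hour = 20.2 hours.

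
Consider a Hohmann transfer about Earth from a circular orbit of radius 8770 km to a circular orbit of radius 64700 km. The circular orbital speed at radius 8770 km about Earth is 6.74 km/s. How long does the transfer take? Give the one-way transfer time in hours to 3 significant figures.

t = 9.73 hours

From the circular-orbit relation v² = μ/r at r = 8770 km: μ = v²r = (6.74)² × 8770 = 3.98400×10^5 km³/s².
The Hohmann ellipse has a_t = (r₁ + r₂)/2 = 36735 km.
Half the transfer-orbit period gives t = π√(a_t³/μ) = 35040 s.
Converting: 35040 s ÷ 3600 s/hour = 9.73 hours.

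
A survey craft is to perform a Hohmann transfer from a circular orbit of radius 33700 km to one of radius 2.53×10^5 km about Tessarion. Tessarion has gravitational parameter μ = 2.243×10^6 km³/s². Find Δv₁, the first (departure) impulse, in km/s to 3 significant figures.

Δv₁ = 2.68 km/s

Transfer-ellipse semi-major axis a_t = (r₁ + r₂)/2 = (33700 + 2.530×10^5)/2 = 1.4335×10^5 km.
On the circular orbit at r = 33700 km, v_c = √(μ/r) = 8.1583 km/s.
Transfer-orbit speed at the same r (vis-viva, a = a_t): v_t = √[μ(2/r − 1/a_t)] = 10.838 km/s.
Δv₁ = |v_t − v_c| = |10.838 − 8.1583| = 2.680 km/s.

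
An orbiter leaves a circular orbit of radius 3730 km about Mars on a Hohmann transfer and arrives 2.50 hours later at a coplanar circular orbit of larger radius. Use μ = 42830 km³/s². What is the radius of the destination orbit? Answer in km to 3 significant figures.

Transfer time t = 2.50 hours = 9000 s, and t = π√(a_t³/μ).
So a_t = (μ t²/π²)^(1/3) = (42830 × (9000)² / π²)^(1/3) = 7057.4 km.
Since a_t = (r₁ + r₂)/2, r₂ = 2a_t − r₁ = 2×7057.4 − 3730 = 10384.8 km.

r₂ = 10400 km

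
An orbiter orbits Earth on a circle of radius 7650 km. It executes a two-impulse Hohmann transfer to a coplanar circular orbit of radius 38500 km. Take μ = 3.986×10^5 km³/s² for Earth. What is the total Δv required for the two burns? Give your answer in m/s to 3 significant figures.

The Hohmann ellipse has a_t = (r₁ + r₂)/2 = 23075 km.
Circular speed at r₁: v₁ = √(μ/r₁) = √(3.986×10^5/7650) = 7.218 km/s.
Transfer-orbit speed at r₁ (vis-viva): v_p = √[μ(2/r₁ − 1/a_t)] = 9.324 km/s.
First burn Δv₁ = |v_p − v₁| = 2.106 km/s.
Circular speed at r₂: v₂ = √(μ/r₂) = 3.218 km/s.
Transfer-orbit speed at r₂: v_a = √[μ(2/r₂ − 1/a_t)] = 1.853 km/s.
Second burn Δv₂ = |v₂ − v_a| = 1.365 km/s.
Δv = Δv₁ + Δv₂ = 2.106 + 1.365 = 3.471 km/s.

Δv = 3470 m/s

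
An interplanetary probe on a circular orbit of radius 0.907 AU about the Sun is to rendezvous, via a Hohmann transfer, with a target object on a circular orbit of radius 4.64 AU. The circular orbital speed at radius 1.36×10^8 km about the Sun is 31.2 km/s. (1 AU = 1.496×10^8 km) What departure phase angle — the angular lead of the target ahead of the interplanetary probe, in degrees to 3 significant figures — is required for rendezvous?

φ = 96.8°

From the circular-orbit relation v² = μ/r at r = 1.36×10^8 km: μ = v²r = (31.2)² × 1.36×10^8 = 1.32388×10^11 km³/s².
In km: r₁ = 0.907 × 1.496×10^8 = 1.356872×10^8 km; r₂ = 4.64 × 1.496×10^8 = 6.94144×10^8 km.
The Hohmann ellipse has a_t = (r₁ + r₂)/2 = 4.149156×10^8 km.
The half-period of the transfer ellipse is t = π√(a_t³/μ) = 7.2974×10^7 s.
The target's mean motion on its circular orbit is ω₂ = √(μ/r₂³) = 1.9895×10^-8 rad/s.
Angle swept by the target during transfer: ω₂·t = 1.4518 rad = 83.18°.
The interplanetary probe traverses 180° on the transfer ellipse, so the target must lead by 180° − 83.18° = 96.8°.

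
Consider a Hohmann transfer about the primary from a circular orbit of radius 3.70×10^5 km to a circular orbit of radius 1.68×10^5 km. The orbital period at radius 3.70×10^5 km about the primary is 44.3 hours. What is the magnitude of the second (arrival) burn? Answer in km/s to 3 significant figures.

Δv₂ = 3.74 km/s

From Kepler's third law T² = 4π²r³/μ at r = 3.70×10^5 km, T = 44.3 hours = 44.3 × 3600 s = 1.5948×10^5 s: μ = 4π²r³/T² = 7.86235×10^7 km³/s².
Semi-major axis of the transfer orbit: a_t = (3.700×10^5 + 1.680×10^5)/2 = 2.690×10^5 km.
Circular speed at r = 1.680×10^5 km: v_c = √(μ/r) = 21.6332 km/s.
Vis-viva on the transfer ellipse at r = 1.680×10^5 km gives v_t = √[μ(2/r − 1/a_t)] = 25.3715 km/s.
Δv₂ = |v_t − v_c| = |25.3715 − 21.6332| = 3.738 km/s.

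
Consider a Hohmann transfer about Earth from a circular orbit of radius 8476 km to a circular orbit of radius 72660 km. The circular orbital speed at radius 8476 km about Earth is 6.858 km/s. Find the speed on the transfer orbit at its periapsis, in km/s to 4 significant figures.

From the circular-orbit relation v² = μ/r at r = 8476 km: μ = v²r = (6.858)² × 8476 = 3.98645×10^5 km³/s².
The Hohmann ellipse has a_t = (r₁ + r₂)/2 = 40568 km.
The periapsis of the transfer ellipse is at r = 8476 km.
Vis-viva: v = √[μ(2/r − 1/a_t)] = √[3.98645×10^5 × (2/8476 − 1/40568)] = 9.178 km/s.

v = 9.178 km/s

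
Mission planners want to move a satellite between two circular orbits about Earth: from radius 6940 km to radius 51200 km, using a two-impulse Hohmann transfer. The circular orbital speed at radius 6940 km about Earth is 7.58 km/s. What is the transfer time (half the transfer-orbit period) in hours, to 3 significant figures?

From the circular-orbit relation v² = μ/r at r = 6940 km: μ = v²r = (7.58)² × 6940 = 3.98747×10^5 km³/s².
Transfer-ellipse semi-major axis a_t = (r₁ + r₂)/2 = (6940 + 51200)/2 = 29070 km.
By Kepler's third law the transfer-orbit period is T = 2π√(a_t³/μ), so t = T/2 = 24660 s.
Converting: 24660 s ÷ 3600 s/hour = 6.85 hours.

t = 6.85 hours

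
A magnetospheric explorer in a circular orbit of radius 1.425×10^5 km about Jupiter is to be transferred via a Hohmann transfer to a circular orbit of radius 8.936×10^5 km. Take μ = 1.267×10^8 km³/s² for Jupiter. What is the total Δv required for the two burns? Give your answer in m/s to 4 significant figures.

Semi-major axis of the transfer orbit: a_t = (1.425×10^5 + 8.936×10^5)/2 = 5.1805×10^5 km.
At r₁ the circular-orbit speed is v₁ = √(μ/r₁) = 29.818 km/s.
Transfer-orbit speed at r₁ (vis-viva): v_p = √[μ(2/r₁ − 1/a_t)] = 39.162 km/s.
First burn Δv₁ = |v_p − v₁| = 9.344 km/s.
Circular speed at r₂: v₂ = √(μ/r₂) = 11.907 km/s.
Transfer-orbit speed at r₂: v_a = √[μ(2/r₂ − 1/a_t)] = 6.2451 km/s.
Second burn Δv₂ = |v₂ − v_a| = 5.662 km/s.
Total Δv = Δv₁ + Δv₂ = 15.01 km/s.

Δv = 15010 m/s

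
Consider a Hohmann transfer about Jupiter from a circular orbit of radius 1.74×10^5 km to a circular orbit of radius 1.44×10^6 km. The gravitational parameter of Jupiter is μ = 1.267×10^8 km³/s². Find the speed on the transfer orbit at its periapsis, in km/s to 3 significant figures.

Transfer-ellipse semi-major axis a_t = (r₁ + r₂)/2 = (1.740×10^5 + 1.440×10^6)/2 = 8.070×10^5 km.
The periapsis of the transfer ellipse is at r = 1.740×10^5 km.
Vis-viva: v = √[μ(2/r − 1/a_t)] = √[1.267×10^8 × (2/1.740×10^5 − 1/8.070×10^5)] = 36.05 km/s.

v = 36.0 km/s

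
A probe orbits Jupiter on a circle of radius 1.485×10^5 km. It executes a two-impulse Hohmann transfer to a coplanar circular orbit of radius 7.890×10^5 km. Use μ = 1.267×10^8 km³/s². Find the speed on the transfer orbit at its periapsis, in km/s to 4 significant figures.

v = 37.90 km/s

Transfer-ellipse semi-major axis a_t = (r₁ + r₂)/2 = (1.485×10^5 + 7.890×10^5)/2 = 4.6875×10^5 km.
The periapsis of the transfer ellipse is at r = 1.485×10^5 km.
Vis-viva: v = √[μ(2/r − 1/a_t)] = √[1.267×10^8 × (2/1.485×10^5 − 1/4.6875×10^5)] = 37.90 km/s.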